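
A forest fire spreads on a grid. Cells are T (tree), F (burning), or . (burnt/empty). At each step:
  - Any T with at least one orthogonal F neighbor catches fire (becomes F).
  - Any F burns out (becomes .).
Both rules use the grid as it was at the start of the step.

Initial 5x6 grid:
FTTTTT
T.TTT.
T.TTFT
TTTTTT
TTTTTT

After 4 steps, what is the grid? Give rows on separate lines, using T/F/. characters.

Step 1: 6 trees catch fire, 2 burn out
  .FTTTT
  F.TTF.
  T.TF.F
  TTTTFT
  TTTTTT
Step 2: 8 trees catch fire, 6 burn out
  ..FTFT
  ..TF..
  F.F...
  TTTF.F
  TTTTFT
Step 3: 7 trees catch fire, 8 burn out
  ...F.F
  ..F...
  ......
  FTF...
  TTTF.F
Step 4: 3 trees catch fire, 7 burn out
  ......
  ......
  ......
  .F....
  FTF...

......
......
......
.F....
FTF...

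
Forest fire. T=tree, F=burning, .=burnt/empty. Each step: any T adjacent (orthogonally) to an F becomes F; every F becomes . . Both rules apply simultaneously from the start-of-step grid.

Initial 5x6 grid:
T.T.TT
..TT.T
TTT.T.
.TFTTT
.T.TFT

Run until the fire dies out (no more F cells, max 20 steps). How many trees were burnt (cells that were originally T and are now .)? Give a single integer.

Answer: 14

Derivation:
Step 1: +6 fires, +2 burnt (F count now 6)
Step 2: +5 fires, +6 burnt (F count now 5)
Step 3: +3 fires, +5 burnt (F count now 3)
Step 4: +0 fires, +3 burnt (F count now 0)
Fire out after step 4
Initially T: 18, now '.': 26
Total burnt (originally-T cells now '.'): 14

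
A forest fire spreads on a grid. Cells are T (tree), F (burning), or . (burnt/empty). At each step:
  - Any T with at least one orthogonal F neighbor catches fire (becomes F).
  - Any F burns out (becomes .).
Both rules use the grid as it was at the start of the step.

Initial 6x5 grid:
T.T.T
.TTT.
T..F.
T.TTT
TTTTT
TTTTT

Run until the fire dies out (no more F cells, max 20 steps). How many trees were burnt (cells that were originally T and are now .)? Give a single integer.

Step 1: +2 fires, +1 burnt (F count now 2)
Step 2: +4 fires, +2 burnt (F count now 4)
Step 3: +5 fires, +4 burnt (F count now 5)
Step 4: +3 fires, +5 burnt (F count now 3)
Step 5: +2 fires, +3 burnt (F count now 2)
Step 6: +2 fires, +2 burnt (F count now 2)
Step 7: +1 fires, +2 burnt (F count now 1)
Step 8: +0 fires, +1 burnt (F count now 0)
Fire out after step 8
Initially T: 21, now '.': 28
Total burnt (originally-T cells now '.'): 19

Answer: 19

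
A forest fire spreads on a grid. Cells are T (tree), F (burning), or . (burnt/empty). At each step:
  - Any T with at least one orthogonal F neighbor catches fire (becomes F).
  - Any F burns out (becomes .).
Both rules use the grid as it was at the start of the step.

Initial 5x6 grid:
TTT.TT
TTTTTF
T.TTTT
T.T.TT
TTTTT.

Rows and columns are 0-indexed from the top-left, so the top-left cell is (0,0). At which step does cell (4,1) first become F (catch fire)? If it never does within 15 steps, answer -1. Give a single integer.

Step 1: cell (4,1)='T' (+3 fires, +1 burnt)
Step 2: cell (4,1)='T' (+4 fires, +3 burnt)
Step 3: cell (4,1)='T' (+3 fires, +4 burnt)
Step 4: cell (4,1)='T' (+4 fires, +3 burnt)
Step 5: cell (4,1)='T' (+4 fires, +4 burnt)
Step 6: cell (4,1)='T' (+3 fires, +4 burnt)
Step 7: cell (4,1)='F' (+2 fires, +3 burnt)
  -> target ignites at step 7
Step 8: cell (4,1)='.' (+1 fires, +2 burnt)
Step 9: cell (4,1)='.' (+0 fires, +1 burnt)
  fire out at step 9

7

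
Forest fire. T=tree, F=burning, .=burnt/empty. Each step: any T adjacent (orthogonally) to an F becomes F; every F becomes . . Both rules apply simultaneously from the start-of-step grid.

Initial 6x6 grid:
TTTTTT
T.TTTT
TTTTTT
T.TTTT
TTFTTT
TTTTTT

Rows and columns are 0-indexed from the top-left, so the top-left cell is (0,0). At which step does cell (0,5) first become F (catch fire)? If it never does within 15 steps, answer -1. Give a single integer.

Step 1: cell (0,5)='T' (+4 fires, +1 burnt)
Step 2: cell (0,5)='T' (+6 fires, +4 burnt)
Step 3: cell (0,5)='T' (+8 fires, +6 burnt)
Step 4: cell (0,5)='T' (+6 fires, +8 burnt)
Step 5: cell (0,5)='T' (+5 fires, +6 burnt)
Step 6: cell (0,5)='T' (+3 fires, +5 burnt)
Step 7: cell (0,5)='F' (+1 fires, +3 burnt)
  -> target ignites at step 7
Step 8: cell (0,5)='.' (+0 fires, +1 burnt)
  fire out at step 8

7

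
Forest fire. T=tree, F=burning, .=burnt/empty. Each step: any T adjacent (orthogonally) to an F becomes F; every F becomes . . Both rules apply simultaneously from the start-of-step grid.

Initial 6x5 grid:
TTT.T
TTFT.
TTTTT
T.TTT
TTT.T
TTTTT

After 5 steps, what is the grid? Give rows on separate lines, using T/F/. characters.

Step 1: 4 trees catch fire, 1 burn out
  TTF.T
  TF.F.
  TTFTT
  T.TTT
  TTT.T
  TTTTT
Step 2: 5 trees catch fire, 4 burn out
  TF..T
  F....
  TF.FT
  T.FTT
  TTT.T
  TTTTT
Step 3: 5 trees catch fire, 5 burn out
  F...T
  .....
  F...F
  T..FT
  TTF.T
  TTTTT
Step 4: 4 trees catch fire, 5 burn out
  ....T
  .....
  .....
  F...F
  TF..T
  TTFTT
Step 5: 4 trees catch fire, 4 burn out
  ....T
  .....
  .....
  .....
  F...F
  TF.FT

....T
.....
.....
.....
F...F
TF.FT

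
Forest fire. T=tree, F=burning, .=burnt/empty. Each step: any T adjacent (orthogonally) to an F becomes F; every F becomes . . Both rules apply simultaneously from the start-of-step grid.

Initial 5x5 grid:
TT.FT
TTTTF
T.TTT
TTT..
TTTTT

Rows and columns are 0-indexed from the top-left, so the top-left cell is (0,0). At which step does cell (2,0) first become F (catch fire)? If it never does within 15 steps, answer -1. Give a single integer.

Step 1: cell (2,0)='T' (+3 fires, +2 burnt)
Step 2: cell (2,0)='T' (+2 fires, +3 burnt)
Step 3: cell (2,0)='T' (+2 fires, +2 burnt)
Step 4: cell (2,0)='T' (+3 fires, +2 burnt)
Step 5: cell (2,0)='F' (+4 fires, +3 burnt)
  -> target ignites at step 5
Step 6: cell (2,0)='.' (+3 fires, +4 burnt)
Step 7: cell (2,0)='.' (+2 fires, +3 burnt)
Step 8: cell (2,0)='.' (+0 fires, +2 burnt)
  fire out at step 8

5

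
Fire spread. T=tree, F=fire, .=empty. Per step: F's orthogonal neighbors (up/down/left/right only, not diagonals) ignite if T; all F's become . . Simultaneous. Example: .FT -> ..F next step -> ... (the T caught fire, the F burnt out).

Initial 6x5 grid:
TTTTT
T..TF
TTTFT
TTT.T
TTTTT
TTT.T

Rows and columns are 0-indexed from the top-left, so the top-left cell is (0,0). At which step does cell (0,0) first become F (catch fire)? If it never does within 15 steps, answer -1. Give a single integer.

Step 1: cell (0,0)='T' (+4 fires, +2 burnt)
Step 2: cell (0,0)='T' (+4 fires, +4 burnt)
Step 3: cell (0,0)='T' (+5 fires, +4 burnt)
Step 4: cell (0,0)='T' (+7 fires, +5 burnt)
Step 5: cell (0,0)='F' (+3 fires, +7 burnt)
  -> target ignites at step 5
Step 6: cell (0,0)='.' (+1 fires, +3 burnt)
Step 7: cell (0,0)='.' (+0 fires, +1 burnt)
  fire out at step 7

5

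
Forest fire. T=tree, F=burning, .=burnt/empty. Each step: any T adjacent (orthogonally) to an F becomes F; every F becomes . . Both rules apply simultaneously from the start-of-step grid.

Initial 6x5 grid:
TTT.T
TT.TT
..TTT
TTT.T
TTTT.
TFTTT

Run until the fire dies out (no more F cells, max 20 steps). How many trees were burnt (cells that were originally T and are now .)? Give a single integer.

Step 1: +3 fires, +1 burnt (F count now 3)
Step 2: +4 fires, +3 burnt (F count now 4)
Step 3: +4 fires, +4 burnt (F count now 4)
Step 4: +1 fires, +4 burnt (F count now 1)
Step 5: +1 fires, +1 burnt (F count now 1)
Step 6: +2 fires, +1 burnt (F count now 2)
Step 7: +2 fires, +2 burnt (F count now 2)
Step 8: +1 fires, +2 burnt (F count now 1)
Step 9: +0 fires, +1 burnt (F count now 0)
Fire out after step 9
Initially T: 23, now '.': 25
Total burnt (originally-T cells now '.'): 18

Answer: 18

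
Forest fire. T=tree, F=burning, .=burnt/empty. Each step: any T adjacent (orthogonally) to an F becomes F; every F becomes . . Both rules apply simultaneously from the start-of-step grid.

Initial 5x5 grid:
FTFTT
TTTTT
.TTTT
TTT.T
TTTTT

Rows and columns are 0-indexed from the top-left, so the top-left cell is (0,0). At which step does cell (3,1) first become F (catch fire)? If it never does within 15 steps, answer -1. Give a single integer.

Step 1: cell (3,1)='T' (+4 fires, +2 burnt)
Step 2: cell (3,1)='T' (+4 fires, +4 burnt)
Step 3: cell (3,1)='T' (+4 fires, +4 burnt)
Step 4: cell (3,1)='F' (+3 fires, +4 burnt)
  -> target ignites at step 4
Step 5: cell (3,1)='.' (+4 fires, +3 burnt)
Step 6: cell (3,1)='.' (+2 fires, +4 burnt)
Step 7: cell (3,1)='.' (+0 fires, +2 burnt)
  fire out at step 7

4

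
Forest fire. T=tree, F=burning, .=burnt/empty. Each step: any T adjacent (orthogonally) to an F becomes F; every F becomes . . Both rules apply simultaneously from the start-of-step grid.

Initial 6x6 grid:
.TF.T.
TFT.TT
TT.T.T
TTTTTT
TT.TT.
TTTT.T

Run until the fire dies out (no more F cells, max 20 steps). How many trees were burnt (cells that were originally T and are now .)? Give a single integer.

Answer: 24

Derivation:
Step 1: +4 fires, +2 burnt (F count now 4)
Step 2: +2 fires, +4 burnt (F count now 2)
Step 3: +3 fires, +2 burnt (F count now 3)
Step 4: +3 fires, +3 burnt (F count now 3)
Step 5: +5 fires, +3 burnt (F count now 5)
Step 6: +3 fires, +5 burnt (F count now 3)
Step 7: +1 fires, +3 burnt (F count now 1)
Step 8: +1 fires, +1 burnt (F count now 1)
Step 9: +1 fires, +1 burnt (F count now 1)
Step 10: +1 fires, +1 burnt (F count now 1)
Step 11: +0 fires, +1 burnt (F count now 0)
Fire out after step 11
Initially T: 25, now '.': 35
Total burnt (originally-T cells now '.'): 24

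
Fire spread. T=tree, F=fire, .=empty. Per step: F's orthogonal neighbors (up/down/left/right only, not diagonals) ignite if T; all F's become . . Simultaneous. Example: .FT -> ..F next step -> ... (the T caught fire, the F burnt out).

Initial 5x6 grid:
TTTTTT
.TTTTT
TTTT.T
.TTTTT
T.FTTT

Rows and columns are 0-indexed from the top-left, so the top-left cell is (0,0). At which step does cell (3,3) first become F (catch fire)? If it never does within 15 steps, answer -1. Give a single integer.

Step 1: cell (3,3)='T' (+2 fires, +1 burnt)
Step 2: cell (3,3)='F' (+4 fires, +2 burnt)
  -> target ignites at step 2
Step 3: cell (3,3)='.' (+5 fires, +4 burnt)
Step 4: cell (3,3)='.' (+5 fires, +5 burnt)
Step 5: cell (3,3)='.' (+4 fires, +5 burnt)
Step 6: cell (3,3)='.' (+3 fires, +4 burnt)
Step 7: cell (3,3)='.' (+1 fires, +3 burnt)
Step 8: cell (3,3)='.' (+0 fires, +1 burnt)
  fire out at step 8

2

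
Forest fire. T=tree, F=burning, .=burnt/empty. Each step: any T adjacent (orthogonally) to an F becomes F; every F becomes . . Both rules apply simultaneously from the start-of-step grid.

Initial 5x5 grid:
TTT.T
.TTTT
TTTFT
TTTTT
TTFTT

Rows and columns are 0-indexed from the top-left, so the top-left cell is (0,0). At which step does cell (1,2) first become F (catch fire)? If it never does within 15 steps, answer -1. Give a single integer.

Step 1: cell (1,2)='T' (+7 fires, +2 burnt)
Step 2: cell (1,2)='F' (+7 fires, +7 burnt)
  -> target ignites at step 2
Step 3: cell (1,2)='.' (+5 fires, +7 burnt)
Step 4: cell (1,2)='.' (+1 fires, +5 burnt)
Step 5: cell (1,2)='.' (+1 fires, +1 burnt)
Step 6: cell (1,2)='.' (+0 fires, +1 burnt)
  fire out at step 6

2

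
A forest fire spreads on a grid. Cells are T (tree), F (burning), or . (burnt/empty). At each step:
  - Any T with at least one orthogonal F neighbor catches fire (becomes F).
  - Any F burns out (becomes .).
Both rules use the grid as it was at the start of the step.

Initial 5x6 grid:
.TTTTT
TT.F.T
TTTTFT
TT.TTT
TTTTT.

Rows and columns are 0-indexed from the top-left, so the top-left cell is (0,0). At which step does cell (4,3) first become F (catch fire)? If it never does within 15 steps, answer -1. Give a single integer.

Step 1: cell (4,3)='T' (+4 fires, +2 burnt)
Step 2: cell (4,3)='T' (+7 fires, +4 burnt)
Step 3: cell (4,3)='F' (+4 fires, +7 burnt)
  -> target ignites at step 3
Step 4: cell (4,3)='.' (+4 fires, +4 burnt)
Step 5: cell (4,3)='.' (+3 fires, +4 burnt)
Step 6: cell (4,3)='.' (+1 fires, +3 burnt)
Step 7: cell (4,3)='.' (+0 fires, +1 burnt)
  fire out at step 7

3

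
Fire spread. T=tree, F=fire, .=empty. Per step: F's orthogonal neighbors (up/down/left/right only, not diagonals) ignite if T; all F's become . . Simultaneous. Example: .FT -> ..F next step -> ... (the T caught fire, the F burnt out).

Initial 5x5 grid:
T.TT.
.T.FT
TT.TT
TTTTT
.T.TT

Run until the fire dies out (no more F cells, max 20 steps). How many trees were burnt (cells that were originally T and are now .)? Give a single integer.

Step 1: +3 fires, +1 burnt (F count now 3)
Step 2: +3 fires, +3 burnt (F count now 3)
Step 3: +3 fires, +3 burnt (F count now 3)
Step 4: +2 fires, +3 burnt (F count now 2)
Step 5: +3 fires, +2 burnt (F count now 3)
Step 6: +2 fires, +3 burnt (F count now 2)
Step 7: +0 fires, +2 burnt (F count now 0)
Fire out after step 7
Initially T: 17, now '.': 24
Total burnt (originally-T cells now '.'): 16

Answer: 16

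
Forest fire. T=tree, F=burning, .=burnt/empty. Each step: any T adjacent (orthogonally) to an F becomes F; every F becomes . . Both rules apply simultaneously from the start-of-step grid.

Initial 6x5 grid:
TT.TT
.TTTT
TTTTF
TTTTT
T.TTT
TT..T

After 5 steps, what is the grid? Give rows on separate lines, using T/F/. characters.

Step 1: 3 trees catch fire, 1 burn out
  TT.TT
  .TTTF
  TTTF.
  TTTTF
  T.TTT
  TT..T
Step 2: 5 trees catch fire, 3 burn out
  TT.TF
  .TTF.
  TTF..
  TTTF.
  T.TTF
  TT..T
Step 3: 6 trees catch fire, 5 burn out
  TT.F.
  .TF..
  TF...
  TTF..
  T.TF.
  TT..F
Step 4: 4 trees catch fire, 6 burn out
  TT...
  .F...
  F....
  TF...
  T.F..
  TT...
Step 5: 2 trees catch fire, 4 burn out
  TF...
  .....
  .....
  F....
  T....
  TT...

TF...
.....
.....
F....
T....
TT...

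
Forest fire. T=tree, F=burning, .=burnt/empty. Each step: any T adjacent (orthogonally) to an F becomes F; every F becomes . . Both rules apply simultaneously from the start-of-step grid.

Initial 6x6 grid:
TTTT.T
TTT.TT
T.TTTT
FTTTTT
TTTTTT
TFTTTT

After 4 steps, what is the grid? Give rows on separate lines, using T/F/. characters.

Step 1: 6 trees catch fire, 2 burn out
  TTTT.T
  TTT.TT
  F.TTTT
  .FTTTT
  FFTTTT
  F.FTTT
Step 2: 4 trees catch fire, 6 burn out
  TTTT.T
  FTT.TT
  ..TTTT
  ..FTTT
  ..FTTT
  ...FTT
Step 3: 6 trees catch fire, 4 burn out
  FTTT.T
  .FT.TT
  ..FTTT
  ...FTT
  ...FTT
  ....FT
Step 4: 6 trees catch fire, 6 burn out
  .FTT.T
  ..F.TT
  ...FTT
  ....FT
  ....FT
  .....F

.FTT.T
..F.TT
...FTT
....FT
....FT
.....F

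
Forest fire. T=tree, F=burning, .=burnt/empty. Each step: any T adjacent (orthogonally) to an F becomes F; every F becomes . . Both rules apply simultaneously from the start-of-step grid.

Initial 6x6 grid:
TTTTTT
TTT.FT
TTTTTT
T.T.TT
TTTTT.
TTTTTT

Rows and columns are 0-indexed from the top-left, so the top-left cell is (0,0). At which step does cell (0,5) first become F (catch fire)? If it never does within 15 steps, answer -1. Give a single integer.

Step 1: cell (0,5)='T' (+3 fires, +1 burnt)
Step 2: cell (0,5)='F' (+5 fires, +3 burnt)
  -> target ignites at step 2
Step 3: cell (0,5)='.' (+4 fires, +5 burnt)
Step 4: cell (0,5)='.' (+6 fires, +4 burnt)
Step 5: cell (0,5)='.' (+6 fires, +6 burnt)
Step 6: cell (0,5)='.' (+4 fires, +6 burnt)
Step 7: cell (0,5)='.' (+2 fires, +4 burnt)
Step 8: cell (0,5)='.' (+1 fires, +2 burnt)
Step 9: cell (0,5)='.' (+0 fires, +1 burnt)
  fire out at step 9

2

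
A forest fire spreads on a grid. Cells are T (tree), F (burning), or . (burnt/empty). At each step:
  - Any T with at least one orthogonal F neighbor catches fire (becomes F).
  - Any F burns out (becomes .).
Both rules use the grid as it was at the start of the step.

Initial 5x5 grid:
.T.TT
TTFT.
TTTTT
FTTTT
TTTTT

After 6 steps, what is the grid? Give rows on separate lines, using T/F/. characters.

Step 1: 6 trees catch fire, 2 burn out
  .T.TT
  TF.F.
  FTFTT
  .FTTT
  FTTTT
Step 2: 7 trees catch fire, 6 burn out
  .F.FT
  F....
  .F.FT
  ..FTT
  .FTTT
Step 3: 4 trees catch fire, 7 burn out
  ....F
  .....
  ....F
  ...FT
  ..FTT
Step 4: 2 trees catch fire, 4 burn out
  .....
  .....
  .....
  ....F
  ...FT
Step 5: 1 trees catch fire, 2 burn out
  .....
  .....
  .....
  .....
  ....F
Step 6: 0 trees catch fire, 1 burn out
  .....
  .....
  .....
  .....
  .....

.....
.....
.....
.....
.....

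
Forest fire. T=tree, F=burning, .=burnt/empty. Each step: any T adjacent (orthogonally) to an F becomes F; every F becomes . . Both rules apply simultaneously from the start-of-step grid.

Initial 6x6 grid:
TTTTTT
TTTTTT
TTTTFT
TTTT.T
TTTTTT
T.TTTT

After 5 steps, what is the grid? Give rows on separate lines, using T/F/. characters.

Step 1: 3 trees catch fire, 1 burn out
  TTTTTT
  TTTTFT
  TTTF.F
  TTTT.T
  TTTTTT
  T.TTTT
Step 2: 6 trees catch fire, 3 burn out
  TTTTFT
  TTTF.F
  TTF...
  TTTF.F
  TTTTTT
  T.TTTT
Step 3: 7 trees catch fire, 6 burn out
  TTTF.F
  TTF...
  TF....
  TTF...
  TTTFTF
  T.TTTT
Step 4: 8 trees catch fire, 7 burn out
  TTF...
  TF....
  F.....
  TF....
  TTF.F.
  T.TFTF
Step 5: 6 trees catch fire, 8 burn out
  TF....
  F.....
  ......
  F.....
  TF....
  T.F.F.

TF....
F.....
......
F.....
TF....
T.F.F.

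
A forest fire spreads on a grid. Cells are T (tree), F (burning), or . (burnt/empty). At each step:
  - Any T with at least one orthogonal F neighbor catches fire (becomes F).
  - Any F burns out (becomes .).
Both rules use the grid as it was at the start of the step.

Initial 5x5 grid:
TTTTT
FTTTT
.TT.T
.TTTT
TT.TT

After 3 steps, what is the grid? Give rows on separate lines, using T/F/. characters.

Step 1: 2 trees catch fire, 1 burn out
  FTTTT
  .FTTT
  .TT.T
  .TTTT
  TT.TT
Step 2: 3 trees catch fire, 2 burn out
  .FTTT
  ..FTT
  .FT.T
  .TTTT
  TT.TT
Step 3: 4 trees catch fire, 3 burn out
  ..FTT
  ...FT
  ..F.T
  .FTTT
  TT.TT

..FTT
...FT
..F.T
.FTTT
TT.TT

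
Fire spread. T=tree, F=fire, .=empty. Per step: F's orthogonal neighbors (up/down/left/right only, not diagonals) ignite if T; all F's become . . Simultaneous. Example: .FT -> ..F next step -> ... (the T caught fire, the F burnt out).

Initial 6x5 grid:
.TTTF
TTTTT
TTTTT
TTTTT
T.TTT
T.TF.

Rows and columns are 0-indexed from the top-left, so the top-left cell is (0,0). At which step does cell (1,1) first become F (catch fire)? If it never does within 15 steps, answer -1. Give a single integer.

Step 1: cell (1,1)='T' (+4 fires, +2 burnt)
Step 2: cell (1,1)='T' (+6 fires, +4 burnt)
Step 3: cell (1,1)='T' (+5 fires, +6 burnt)
Step 4: cell (1,1)='F' (+3 fires, +5 burnt)
  -> target ignites at step 4
Step 5: cell (1,1)='.' (+3 fires, +3 burnt)
Step 6: cell (1,1)='.' (+2 fires, +3 burnt)
Step 7: cell (1,1)='.' (+1 fires, +2 burnt)
Step 8: cell (1,1)='.' (+0 fires, +1 burnt)
  fire out at step 8

4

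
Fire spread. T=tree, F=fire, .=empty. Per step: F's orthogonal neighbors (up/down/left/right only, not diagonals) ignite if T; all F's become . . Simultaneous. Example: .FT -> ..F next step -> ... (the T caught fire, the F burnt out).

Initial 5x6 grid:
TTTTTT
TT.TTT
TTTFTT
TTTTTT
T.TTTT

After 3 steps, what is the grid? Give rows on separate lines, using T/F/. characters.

Step 1: 4 trees catch fire, 1 burn out
  TTTTTT
  TT.FTT
  TTF.FT
  TTTFTT
  T.TTTT
Step 2: 7 trees catch fire, 4 burn out
  TTTFTT
  TT..FT
  TF...F
  TTF.FT
  T.TFTT
Step 3: 9 trees catch fire, 7 burn out
  TTF.FT
  TF...F
  F.....
  TF...F
  T.F.FT

TTF.FT
TF...F
F.....
TF...F
T.F.FT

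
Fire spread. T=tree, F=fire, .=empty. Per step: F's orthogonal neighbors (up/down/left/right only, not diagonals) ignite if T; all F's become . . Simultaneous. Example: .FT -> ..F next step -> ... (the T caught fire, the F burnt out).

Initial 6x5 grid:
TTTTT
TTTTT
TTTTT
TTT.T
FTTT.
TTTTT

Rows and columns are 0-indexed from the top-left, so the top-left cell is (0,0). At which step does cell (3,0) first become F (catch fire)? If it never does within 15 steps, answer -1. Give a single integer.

Step 1: cell (3,0)='F' (+3 fires, +1 burnt)
  -> target ignites at step 1
Step 2: cell (3,0)='.' (+4 fires, +3 burnt)
Step 3: cell (3,0)='.' (+5 fires, +4 burnt)
Step 4: cell (3,0)='.' (+4 fires, +5 burnt)
Step 5: cell (3,0)='.' (+4 fires, +4 burnt)
Step 6: cell (3,0)='.' (+3 fires, +4 burnt)
Step 7: cell (3,0)='.' (+3 fires, +3 burnt)
Step 8: cell (3,0)='.' (+1 fires, +3 burnt)
Step 9: cell (3,0)='.' (+0 fires, +1 burnt)
  fire out at step 9

1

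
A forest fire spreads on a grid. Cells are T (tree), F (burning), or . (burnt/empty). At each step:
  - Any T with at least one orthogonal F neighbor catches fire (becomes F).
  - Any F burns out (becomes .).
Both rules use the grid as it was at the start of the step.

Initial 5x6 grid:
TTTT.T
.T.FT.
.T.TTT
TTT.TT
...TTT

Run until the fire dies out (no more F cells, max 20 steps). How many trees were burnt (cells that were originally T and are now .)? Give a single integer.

Answer: 18

Derivation:
Step 1: +3 fires, +1 burnt (F count now 3)
Step 2: +2 fires, +3 burnt (F count now 2)
Step 3: +3 fires, +2 burnt (F count now 3)
Step 4: +4 fires, +3 burnt (F count now 4)
Step 5: +3 fires, +4 burnt (F count now 3)
Step 6: +1 fires, +3 burnt (F count now 1)
Step 7: +2 fires, +1 burnt (F count now 2)
Step 8: +0 fires, +2 burnt (F count now 0)
Fire out after step 8
Initially T: 19, now '.': 29
Total burnt (originally-T cells now '.'): 18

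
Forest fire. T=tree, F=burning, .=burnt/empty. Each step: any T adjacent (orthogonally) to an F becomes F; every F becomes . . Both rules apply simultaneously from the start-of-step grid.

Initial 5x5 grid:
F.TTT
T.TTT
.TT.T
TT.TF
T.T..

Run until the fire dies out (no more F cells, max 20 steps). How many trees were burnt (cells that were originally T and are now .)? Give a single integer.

Step 1: +3 fires, +2 burnt (F count now 3)
Step 2: +1 fires, +3 burnt (F count now 1)
Step 3: +2 fires, +1 burnt (F count now 2)
Step 4: +2 fires, +2 burnt (F count now 2)
Step 5: +2 fires, +2 burnt (F count now 2)
Step 6: +1 fires, +2 burnt (F count now 1)
Step 7: +1 fires, +1 burnt (F count now 1)
Step 8: +1 fires, +1 burnt (F count now 1)
Step 9: +1 fires, +1 burnt (F count now 1)
Step 10: +0 fires, +1 burnt (F count now 0)
Fire out after step 10
Initially T: 15, now '.': 24
Total burnt (originally-T cells now '.'): 14

Answer: 14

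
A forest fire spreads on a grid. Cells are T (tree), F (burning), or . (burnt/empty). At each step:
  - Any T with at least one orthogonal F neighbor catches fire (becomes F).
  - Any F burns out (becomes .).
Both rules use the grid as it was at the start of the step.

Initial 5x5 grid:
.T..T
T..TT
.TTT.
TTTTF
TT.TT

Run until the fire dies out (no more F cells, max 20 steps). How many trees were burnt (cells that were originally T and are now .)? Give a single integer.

Step 1: +2 fires, +1 burnt (F count now 2)
Step 2: +3 fires, +2 burnt (F count now 3)
Step 3: +3 fires, +3 burnt (F count now 3)
Step 4: +4 fires, +3 burnt (F count now 4)
Step 5: +2 fires, +4 burnt (F count now 2)
Step 6: +0 fires, +2 burnt (F count now 0)
Fire out after step 6
Initially T: 16, now '.': 23
Total burnt (originally-T cells now '.'): 14

Answer: 14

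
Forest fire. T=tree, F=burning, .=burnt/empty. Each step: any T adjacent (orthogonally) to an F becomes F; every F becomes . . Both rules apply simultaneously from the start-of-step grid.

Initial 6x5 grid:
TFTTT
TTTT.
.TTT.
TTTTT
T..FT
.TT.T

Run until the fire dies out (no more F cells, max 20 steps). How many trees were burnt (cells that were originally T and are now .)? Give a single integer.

Answer: 19

Derivation:
Step 1: +5 fires, +2 burnt (F count now 5)
Step 2: +8 fires, +5 burnt (F count now 8)
Step 3: +4 fires, +8 burnt (F count now 4)
Step 4: +1 fires, +4 burnt (F count now 1)
Step 5: +1 fires, +1 burnt (F count now 1)
Step 6: +0 fires, +1 burnt (F count now 0)
Fire out after step 6
Initially T: 21, now '.': 28
Total burnt (originally-T cells now '.'): 19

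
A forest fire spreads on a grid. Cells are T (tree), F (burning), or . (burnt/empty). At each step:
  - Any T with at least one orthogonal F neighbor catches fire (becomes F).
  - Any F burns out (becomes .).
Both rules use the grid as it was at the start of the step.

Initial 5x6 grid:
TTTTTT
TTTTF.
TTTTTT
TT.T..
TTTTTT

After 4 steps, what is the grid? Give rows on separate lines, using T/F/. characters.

Step 1: 3 trees catch fire, 1 burn out
  TTTTFT
  TTTF..
  TTTTFT
  TT.T..
  TTTTTT
Step 2: 5 trees catch fire, 3 burn out
  TTTF.F
  TTF...
  TTTF.F
  TT.T..
  TTTTTT
Step 3: 4 trees catch fire, 5 burn out
  TTF...
  TF....
  TTF...
  TT.F..
  TTTTTT
Step 4: 4 trees catch fire, 4 burn out
  TF....
  F.....
  TF....
  TT....
  TTTFTT

TF....
F.....
TF....
TT....
TTTFTT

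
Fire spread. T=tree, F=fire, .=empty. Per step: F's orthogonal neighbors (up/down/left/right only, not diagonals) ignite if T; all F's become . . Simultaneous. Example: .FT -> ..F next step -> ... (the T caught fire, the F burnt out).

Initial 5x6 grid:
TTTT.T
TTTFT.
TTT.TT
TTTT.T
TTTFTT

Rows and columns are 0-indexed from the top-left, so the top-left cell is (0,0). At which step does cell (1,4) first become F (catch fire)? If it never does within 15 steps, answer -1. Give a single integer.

Step 1: cell (1,4)='F' (+6 fires, +2 burnt)
  -> target ignites at step 1
Step 2: cell (1,4)='.' (+7 fires, +6 burnt)
Step 3: cell (1,4)='.' (+7 fires, +7 burnt)
Step 4: cell (1,4)='.' (+3 fires, +7 burnt)
Step 5: cell (1,4)='.' (+0 fires, +3 burnt)
  fire out at step 5

1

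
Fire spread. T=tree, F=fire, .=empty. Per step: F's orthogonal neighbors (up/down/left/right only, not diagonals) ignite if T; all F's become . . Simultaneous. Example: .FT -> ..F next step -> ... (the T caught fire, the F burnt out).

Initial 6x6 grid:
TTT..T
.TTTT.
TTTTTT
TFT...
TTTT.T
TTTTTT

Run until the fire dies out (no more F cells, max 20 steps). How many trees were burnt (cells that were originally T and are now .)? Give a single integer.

Step 1: +4 fires, +1 burnt (F count now 4)
Step 2: +6 fires, +4 burnt (F count now 6)
Step 3: +6 fires, +6 burnt (F count now 6)
Step 4: +5 fires, +6 burnt (F count now 5)
Step 5: +3 fires, +5 burnt (F count now 3)
Step 6: +1 fires, +3 burnt (F count now 1)
Step 7: +1 fires, +1 burnt (F count now 1)
Step 8: +0 fires, +1 burnt (F count now 0)
Fire out after step 8
Initially T: 27, now '.': 35
Total burnt (originally-T cells now '.'): 26

Answer: 26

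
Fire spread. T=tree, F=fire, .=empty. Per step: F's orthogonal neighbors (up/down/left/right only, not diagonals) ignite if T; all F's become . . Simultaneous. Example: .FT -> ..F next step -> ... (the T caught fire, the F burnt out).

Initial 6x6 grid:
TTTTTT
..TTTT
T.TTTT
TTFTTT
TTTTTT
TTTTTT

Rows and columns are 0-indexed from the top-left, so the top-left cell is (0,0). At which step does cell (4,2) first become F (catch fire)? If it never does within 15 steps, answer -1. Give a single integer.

Step 1: cell (4,2)='F' (+4 fires, +1 burnt)
  -> target ignites at step 1
Step 2: cell (4,2)='.' (+7 fires, +4 burnt)
Step 3: cell (4,2)='.' (+9 fires, +7 burnt)
Step 4: cell (4,2)='.' (+7 fires, +9 burnt)
Step 5: cell (4,2)='.' (+4 fires, +7 burnt)
Step 6: cell (4,2)='.' (+1 fires, +4 burnt)
Step 7: cell (4,2)='.' (+0 fires, +1 burnt)
  fire out at step 7

1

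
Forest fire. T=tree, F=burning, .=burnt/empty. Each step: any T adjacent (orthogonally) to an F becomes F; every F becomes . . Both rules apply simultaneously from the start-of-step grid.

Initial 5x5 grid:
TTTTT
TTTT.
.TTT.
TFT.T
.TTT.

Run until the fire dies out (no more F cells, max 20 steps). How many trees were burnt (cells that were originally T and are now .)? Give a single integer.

Step 1: +4 fires, +1 burnt (F count now 4)
Step 2: +3 fires, +4 burnt (F count now 3)
Step 3: +5 fires, +3 burnt (F count now 5)
Step 4: +3 fires, +5 burnt (F count now 3)
Step 5: +1 fires, +3 burnt (F count now 1)
Step 6: +1 fires, +1 burnt (F count now 1)
Step 7: +0 fires, +1 burnt (F count now 0)
Fire out after step 7
Initially T: 18, now '.': 24
Total burnt (originally-T cells now '.'): 17

Answer: 17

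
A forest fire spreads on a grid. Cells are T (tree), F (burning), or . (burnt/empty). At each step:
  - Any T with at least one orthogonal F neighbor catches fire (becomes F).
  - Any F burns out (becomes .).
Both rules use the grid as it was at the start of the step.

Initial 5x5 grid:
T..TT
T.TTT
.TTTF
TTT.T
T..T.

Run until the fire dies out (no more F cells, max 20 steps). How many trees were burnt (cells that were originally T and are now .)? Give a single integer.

Step 1: +3 fires, +1 burnt (F count now 3)
Step 2: +3 fires, +3 burnt (F count now 3)
Step 3: +4 fires, +3 burnt (F count now 4)
Step 4: +1 fires, +4 burnt (F count now 1)
Step 5: +1 fires, +1 burnt (F count now 1)
Step 6: +1 fires, +1 burnt (F count now 1)
Step 7: +0 fires, +1 burnt (F count now 0)
Fire out after step 7
Initially T: 16, now '.': 22
Total burnt (originally-T cells now '.'): 13

Answer: 13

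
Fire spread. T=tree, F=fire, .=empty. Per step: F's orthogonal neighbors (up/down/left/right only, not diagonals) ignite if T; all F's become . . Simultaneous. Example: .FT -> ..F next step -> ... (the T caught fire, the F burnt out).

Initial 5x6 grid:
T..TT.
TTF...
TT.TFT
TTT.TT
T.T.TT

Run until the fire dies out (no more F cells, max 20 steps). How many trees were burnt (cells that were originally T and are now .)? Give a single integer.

Step 1: +4 fires, +2 burnt (F count now 4)
Step 2: +4 fires, +4 burnt (F count now 4)
Step 3: +4 fires, +4 burnt (F count now 4)
Step 4: +2 fires, +4 burnt (F count now 2)
Step 5: +2 fires, +2 burnt (F count now 2)
Step 6: +0 fires, +2 burnt (F count now 0)
Fire out after step 6
Initially T: 18, now '.': 28
Total burnt (originally-T cells now '.'): 16

Answer: 16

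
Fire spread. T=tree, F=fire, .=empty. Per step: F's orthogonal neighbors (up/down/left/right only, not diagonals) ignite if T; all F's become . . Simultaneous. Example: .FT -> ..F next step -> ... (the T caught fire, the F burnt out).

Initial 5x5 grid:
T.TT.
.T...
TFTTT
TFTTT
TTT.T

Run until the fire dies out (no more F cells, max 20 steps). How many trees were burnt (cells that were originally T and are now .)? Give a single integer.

Answer: 13

Derivation:
Step 1: +6 fires, +2 burnt (F count now 6)
Step 2: +4 fires, +6 burnt (F count now 4)
Step 3: +2 fires, +4 burnt (F count now 2)
Step 4: +1 fires, +2 burnt (F count now 1)
Step 5: +0 fires, +1 burnt (F count now 0)
Fire out after step 5
Initially T: 16, now '.': 22
Total burnt (originally-T cells now '.'): 13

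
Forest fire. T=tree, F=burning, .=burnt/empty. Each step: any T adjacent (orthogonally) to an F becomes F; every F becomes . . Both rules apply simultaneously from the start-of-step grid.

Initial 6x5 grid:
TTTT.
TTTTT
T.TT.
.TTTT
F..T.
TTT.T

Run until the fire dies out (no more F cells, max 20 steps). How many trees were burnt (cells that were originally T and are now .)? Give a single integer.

Step 1: +1 fires, +1 burnt (F count now 1)
Step 2: +1 fires, +1 burnt (F count now 1)
Step 3: +1 fires, +1 burnt (F count now 1)
Step 4: +0 fires, +1 burnt (F count now 0)
Fire out after step 4
Initially T: 21, now '.': 12
Total burnt (originally-T cells now '.'): 3

Answer: 3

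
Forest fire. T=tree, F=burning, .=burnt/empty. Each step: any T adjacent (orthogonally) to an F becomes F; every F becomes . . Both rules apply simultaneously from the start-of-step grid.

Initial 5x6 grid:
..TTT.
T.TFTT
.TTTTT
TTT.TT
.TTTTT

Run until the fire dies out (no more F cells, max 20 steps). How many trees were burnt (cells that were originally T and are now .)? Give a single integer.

Step 1: +4 fires, +1 burnt (F count now 4)
Step 2: +5 fires, +4 burnt (F count now 5)
Step 3: +4 fires, +5 burnt (F count now 4)
Step 4: +4 fires, +4 burnt (F count now 4)
Step 5: +4 fires, +4 burnt (F count now 4)
Step 6: +0 fires, +4 burnt (F count now 0)
Fire out after step 6
Initially T: 22, now '.': 29
Total burnt (originally-T cells now '.'): 21

Answer: 21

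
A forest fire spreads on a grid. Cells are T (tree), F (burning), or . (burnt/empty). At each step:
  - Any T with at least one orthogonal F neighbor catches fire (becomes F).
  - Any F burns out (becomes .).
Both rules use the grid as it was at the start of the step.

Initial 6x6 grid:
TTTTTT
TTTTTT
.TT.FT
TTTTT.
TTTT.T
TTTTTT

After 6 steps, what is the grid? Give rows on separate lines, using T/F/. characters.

Step 1: 3 trees catch fire, 1 burn out
  TTTTTT
  TTTTFT
  .TT..F
  TTTTF.
  TTTT.T
  TTTTTT
Step 2: 4 trees catch fire, 3 burn out
  TTTTFT
  TTTF.F
  .TT...
  TTTF..
  TTTT.T
  TTTTTT
Step 3: 5 trees catch fire, 4 burn out
  TTTF.F
  TTF...
  .TT...
  TTF...
  TTTF.T
  TTTTTT
Step 4: 6 trees catch fire, 5 burn out
  TTF...
  TF....
  .TF...
  TF....
  TTF..T
  TTTFTT
Step 5: 7 trees catch fire, 6 burn out
  TF....
  F.....
  .F....
  F.....
  TF...T
  TTF.FT
Step 6: 4 trees catch fire, 7 burn out
  F.....
  ......
  ......
  ......
  F....T
  TF...F

F.....
......
......
......
F....T
TF...F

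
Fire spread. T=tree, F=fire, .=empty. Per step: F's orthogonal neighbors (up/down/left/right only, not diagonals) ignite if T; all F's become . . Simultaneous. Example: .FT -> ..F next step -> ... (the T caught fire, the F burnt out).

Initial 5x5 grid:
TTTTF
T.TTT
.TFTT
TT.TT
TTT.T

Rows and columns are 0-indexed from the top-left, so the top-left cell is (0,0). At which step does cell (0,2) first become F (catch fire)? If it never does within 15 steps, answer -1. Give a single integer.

Step 1: cell (0,2)='T' (+5 fires, +2 burnt)
Step 2: cell (0,2)='F' (+5 fires, +5 burnt)
  -> target ignites at step 2
Step 3: cell (0,2)='.' (+4 fires, +5 burnt)
Step 4: cell (0,2)='.' (+4 fires, +4 burnt)
Step 5: cell (0,2)='.' (+1 fires, +4 burnt)
Step 6: cell (0,2)='.' (+0 fires, +1 burnt)
  fire out at step 6

2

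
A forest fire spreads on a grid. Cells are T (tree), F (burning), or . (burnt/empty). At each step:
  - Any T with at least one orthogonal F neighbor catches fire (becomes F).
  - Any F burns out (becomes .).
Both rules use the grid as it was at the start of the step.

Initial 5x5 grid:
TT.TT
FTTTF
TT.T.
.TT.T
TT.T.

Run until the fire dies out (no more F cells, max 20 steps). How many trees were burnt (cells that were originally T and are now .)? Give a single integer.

Step 1: +5 fires, +2 burnt (F count now 5)
Step 2: +5 fires, +5 burnt (F count now 5)
Step 3: +1 fires, +5 burnt (F count now 1)
Step 4: +2 fires, +1 burnt (F count now 2)
Step 5: +1 fires, +2 burnt (F count now 1)
Step 6: +0 fires, +1 burnt (F count now 0)
Fire out after step 6
Initially T: 16, now '.': 23
Total burnt (originally-T cells now '.'): 14

Answer: 14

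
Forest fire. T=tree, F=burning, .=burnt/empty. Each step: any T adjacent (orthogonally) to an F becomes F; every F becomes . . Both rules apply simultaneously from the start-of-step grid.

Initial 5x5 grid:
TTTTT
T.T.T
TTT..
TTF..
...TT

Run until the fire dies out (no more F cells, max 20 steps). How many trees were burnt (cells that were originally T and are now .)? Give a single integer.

Answer: 13

Derivation:
Step 1: +2 fires, +1 burnt (F count now 2)
Step 2: +3 fires, +2 burnt (F count now 3)
Step 3: +2 fires, +3 burnt (F count now 2)
Step 4: +3 fires, +2 burnt (F count now 3)
Step 5: +2 fires, +3 burnt (F count now 2)
Step 6: +1 fires, +2 burnt (F count now 1)
Step 7: +0 fires, +1 burnt (F count now 0)
Fire out after step 7
Initially T: 15, now '.': 23
Total burnt (originally-T cells now '.'): 13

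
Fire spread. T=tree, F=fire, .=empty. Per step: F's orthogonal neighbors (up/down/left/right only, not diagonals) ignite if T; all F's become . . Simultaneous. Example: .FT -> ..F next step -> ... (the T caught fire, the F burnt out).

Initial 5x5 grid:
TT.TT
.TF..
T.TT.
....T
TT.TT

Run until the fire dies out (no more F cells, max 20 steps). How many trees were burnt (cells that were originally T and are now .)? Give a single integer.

Answer: 5

Derivation:
Step 1: +2 fires, +1 burnt (F count now 2)
Step 2: +2 fires, +2 burnt (F count now 2)
Step 3: +1 fires, +2 burnt (F count now 1)
Step 4: +0 fires, +1 burnt (F count now 0)
Fire out after step 4
Initially T: 13, now '.': 17
Total burnt (originally-T cells now '.'): 5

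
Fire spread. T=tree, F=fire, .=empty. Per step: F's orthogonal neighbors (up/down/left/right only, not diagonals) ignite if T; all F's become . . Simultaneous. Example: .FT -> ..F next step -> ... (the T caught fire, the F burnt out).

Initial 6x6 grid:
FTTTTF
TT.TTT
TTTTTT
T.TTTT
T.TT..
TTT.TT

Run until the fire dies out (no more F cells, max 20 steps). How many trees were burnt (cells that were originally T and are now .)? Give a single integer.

Answer: 26

Derivation:
Step 1: +4 fires, +2 burnt (F count now 4)
Step 2: +6 fires, +4 burnt (F count now 6)
Step 3: +5 fires, +6 burnt (F count now 5)
Step 4: +4 fires, +5 burnt (F count now 4)
Step 5: +3 fires, +4 burnt (F count now 3)
Step 6: +3 fires, +3 burnt (F count now 3)
Step 7: +1 fires, +3 burnt (F count now 1)
Step 8: +0 fires, +1 burnt (F count now 0)
Fire out after step 8
Initially T: 28, now '.': 34
Total burnt (originally-T cells now '.'): 26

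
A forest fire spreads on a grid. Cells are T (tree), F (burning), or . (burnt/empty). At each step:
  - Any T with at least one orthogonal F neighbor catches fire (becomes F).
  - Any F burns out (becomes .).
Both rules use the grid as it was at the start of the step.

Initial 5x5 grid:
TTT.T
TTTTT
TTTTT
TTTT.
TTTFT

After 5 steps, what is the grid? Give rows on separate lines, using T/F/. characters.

Step 1: 3 trees catch fire, 1 burn out
  TTT.T
  TTTTT
  TTTTT
  TTTF.
  TTF.F
Step 2: 3 trees catch fire, 3 burn out
  TTT.T
  TTTTT
  TTTFT
  TTF..
  TF...
Step 3: 5 trees catch fire, 3 burn out
  TTT.T
  TTTFT
  TTF.F
  TF...
  F....
Step 4: 4 trees catch fire, 5 burn out
  TTT.T
  TTF.F
  TF...
  F....
  .....
Step 5: 4 trees catch fire, 4 burn out
  TTF.F
  TF...
  F....
  .....
  .....

TTF.F
TF...
F....
.....
.....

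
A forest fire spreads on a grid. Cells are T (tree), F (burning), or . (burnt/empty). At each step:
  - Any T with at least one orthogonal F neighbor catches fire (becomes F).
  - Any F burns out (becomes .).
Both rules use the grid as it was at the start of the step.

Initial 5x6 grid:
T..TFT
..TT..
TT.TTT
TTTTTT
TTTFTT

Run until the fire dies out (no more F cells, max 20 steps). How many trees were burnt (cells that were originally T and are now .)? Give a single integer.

Answer: 20

Derivation:
Step 1: +5 fires, +2 burnt (F count now 5)
Step 2: +6 fires, +5 burnt (F count now 6)
Step 3: +5 fires, +6 burnt (F count now 5)
Step 4: +3 fires, +5 burnt (F count now 3)
Step 5: +1 fires, +3 burnt (F count now 1)
Step 6: +0 fires, +1 burnt (F count now 0)
Fire out after step 6
Initially T: 21, now '.': 29
Total burnt (originally-T cells now '.'): 20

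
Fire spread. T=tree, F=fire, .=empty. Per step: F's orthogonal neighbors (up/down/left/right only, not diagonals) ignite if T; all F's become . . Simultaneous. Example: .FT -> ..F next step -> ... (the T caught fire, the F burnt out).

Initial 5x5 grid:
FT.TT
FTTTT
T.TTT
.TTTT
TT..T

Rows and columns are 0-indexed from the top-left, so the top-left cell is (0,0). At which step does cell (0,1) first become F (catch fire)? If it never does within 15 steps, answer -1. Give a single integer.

Step 1: cell (0,1)='F' (+3 fires, +2 burnt)
  -> target ignites at step 1
Step 2: cell (0,1)='.' (+1 fires, +3 burnt)
Step 3: cell (0,1)='.' (+2 fires, +1 burnt)
Step 4: cell (0,1)='.' (+4 fires, +2 burnt)
Step 5: cell (0,1)='.' (+4 fires, +4 burnt)
Step 6: cell (0,1)='.' (+2 fires, +4 burnt)
Step 7: cell (0,1)='.' (+2 fires, +2 burnt)
Step 8: cell (0,1)='.' (+0 fires, +2 burnt)
  fire out at step 8

1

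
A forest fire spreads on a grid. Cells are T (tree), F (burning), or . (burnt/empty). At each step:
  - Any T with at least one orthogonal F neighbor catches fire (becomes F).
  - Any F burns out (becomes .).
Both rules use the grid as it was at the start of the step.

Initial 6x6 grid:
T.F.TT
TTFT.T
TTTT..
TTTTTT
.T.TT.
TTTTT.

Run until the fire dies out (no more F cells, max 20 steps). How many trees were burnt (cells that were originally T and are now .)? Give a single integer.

Step 1: +3 fires, +2 burnt (F count now 3)
Step 2: +4 fires, +3 burnt (F count now 4)
Step 3: +4 fires, +4 burnt (F count now 4)
Step 4: +4 fires, +4 burnt (F count now 4)
Step 5: +4 fires, +4 burnt (F count now 4)
Step 6: +3 fires, +4 burnt (F count now 3)
Step 7: +0 fires, +3 burnt (F count now 0)
Fire out after step 7
Initially T: 25, now '.': 33
Total burnt (originally-T cells now '.'): 22

Answer: 22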